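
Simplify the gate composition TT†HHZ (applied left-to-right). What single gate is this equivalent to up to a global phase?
Z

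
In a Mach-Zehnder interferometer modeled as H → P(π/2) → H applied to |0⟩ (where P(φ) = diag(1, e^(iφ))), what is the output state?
(1/2 + (1/2)i)|0⟩ + (1/2 - (1/2)i)|1⟩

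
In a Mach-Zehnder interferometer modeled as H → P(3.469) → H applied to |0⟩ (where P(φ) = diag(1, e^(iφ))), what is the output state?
(0.02656 - 0.1608i)|0⟩ + (0.9734 + 0.1608i)|1⟩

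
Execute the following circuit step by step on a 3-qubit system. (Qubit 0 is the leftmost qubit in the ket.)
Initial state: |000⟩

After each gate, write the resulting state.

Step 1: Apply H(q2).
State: 1/√2|000⟩ + 1/√2|001⟩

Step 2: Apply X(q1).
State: 1/√2|010⟩ + 1/√2|011⟩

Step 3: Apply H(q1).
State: 1/2|000⟩ + 1/2|001⟩ - 1/2|010⟩ - 1/2|011⟩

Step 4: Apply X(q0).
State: 1/2|100⟩ + 1/2|101⟩ - 1/2|110⟩ - 1/2|111⟩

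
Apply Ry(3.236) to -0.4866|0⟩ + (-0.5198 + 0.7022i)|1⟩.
(0.5422 - 0.7014i)|0⟩ + (-0.4615 - 0.03313i)|1⟩

Ry(3.236) = [[cos(θ/2), −sin(θ/2)], [sin(θ/2), cos(θ/2)]]; θ = 3.236, cos(θ/2) ≈ -0.0471861, sin(θ/2) ≈ 0.998886.
With a = amp(|0⟩) = -0.4866 and b = amp(|1⟩) = (-0.5198 + 0.7022i):
new amp(|0⟩) = (-0.0471861)·a + (-0.998886)·b = (0.5422 - 0.7014i)
new amp(|1⟩) = (0.998886)·a + (-0.0471861)·b = (-0.4615 - 0.03313i)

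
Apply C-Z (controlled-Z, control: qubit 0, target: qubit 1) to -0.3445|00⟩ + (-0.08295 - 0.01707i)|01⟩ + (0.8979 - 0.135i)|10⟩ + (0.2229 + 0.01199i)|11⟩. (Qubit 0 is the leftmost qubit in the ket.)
-0.3445|00⟩ + (-0.08295 - 0.01707i)|01⟩ + (0.8979 - 0.135i)|10⟩ + (-0.2229 - 0.01199i)|11⟩

C-Z leaves the control-|0⟩ kets |00⟩, |01⟩ unchanged and applies Z to qubit 1 on the control-|1⟩ pair (|10⟩, |11⟩).
Z = [[1, 0], [0, -1]].
With a = amp(|10⟩) = (0.8979 - 0.135i) and b = amp(|11⟩) = (0.2229 + 0.01199i):
new amp(|10⟩) = (1)·a = (0.8979 - 0.135i)
new amp(|11⟩) = (-1)·b = (-0.2229 - 0.01199i)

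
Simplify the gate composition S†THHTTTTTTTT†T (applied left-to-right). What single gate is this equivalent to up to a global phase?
S†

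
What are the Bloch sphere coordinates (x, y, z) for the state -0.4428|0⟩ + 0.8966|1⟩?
(-0.794, 0, -0.6078)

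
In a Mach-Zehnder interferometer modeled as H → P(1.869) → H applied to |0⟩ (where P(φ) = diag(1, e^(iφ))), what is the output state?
(0.3531 + 0.4779i)|0⟩ + (0.6469 - 0.4779i)|1⟩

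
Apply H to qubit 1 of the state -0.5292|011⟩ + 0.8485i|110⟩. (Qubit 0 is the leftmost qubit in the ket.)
-0.3742|001⟩ + 0.3742|011⟩ + 0.6i|100⟩ - 0.6i|110⟩

H on qubit 1 mixes each pair of kets that differ only in qubit 1: amplitudes (a, b) of (|…0…⟩, |…1…⟩) become ((a + b)/√2, (a − b)/√2). Kets absent from the input have amplitude 0.
(|001⟩, |011⟩): (a, b) = (0, -0.5292) → (-0.3742, 0.3742)
(|100⟩, |110⟩): (a, b) = (0, 0.8485i) → (0.6i, -0.6i)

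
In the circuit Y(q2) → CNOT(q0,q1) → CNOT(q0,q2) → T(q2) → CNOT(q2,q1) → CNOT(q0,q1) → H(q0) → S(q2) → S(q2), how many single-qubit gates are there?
5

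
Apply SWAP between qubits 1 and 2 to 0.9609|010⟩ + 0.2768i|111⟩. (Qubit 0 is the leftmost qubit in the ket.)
0.9609|001⟩ + 0.2768i|111⟩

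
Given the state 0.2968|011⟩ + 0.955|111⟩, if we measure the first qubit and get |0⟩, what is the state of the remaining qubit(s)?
|11⟩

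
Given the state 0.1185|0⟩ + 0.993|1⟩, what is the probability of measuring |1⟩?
0.986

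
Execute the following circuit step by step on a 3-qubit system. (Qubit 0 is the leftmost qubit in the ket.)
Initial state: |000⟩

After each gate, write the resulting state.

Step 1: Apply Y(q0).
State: i|100⟩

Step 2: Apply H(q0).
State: (1/√2)i|000⟩ - (1/√2)i|100⟩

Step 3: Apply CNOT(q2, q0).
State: (1/√2)i|000⟩ - (1/√2)i|100⟩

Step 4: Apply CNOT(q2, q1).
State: (1/√2)i|000⟩ - (1/√2)i|100⟩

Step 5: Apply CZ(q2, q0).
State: (1/√2)i|000⟩ - (1/√2)i|100⟩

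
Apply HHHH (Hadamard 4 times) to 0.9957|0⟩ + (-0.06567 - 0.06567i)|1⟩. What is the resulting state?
0.9957|0⟩ + (-0.06567 - 0.06567i)|1⟩

H² = I, so an even number of Hadamards cancels: H^4 = I and the state is unchanged.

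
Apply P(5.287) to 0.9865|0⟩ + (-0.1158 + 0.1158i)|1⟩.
0.9865|0⟩ + (0.03426 + 0.1601i)|1⟩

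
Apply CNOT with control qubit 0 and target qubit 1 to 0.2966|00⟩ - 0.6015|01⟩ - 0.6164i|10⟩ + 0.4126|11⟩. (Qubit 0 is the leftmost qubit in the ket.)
0.2966|00⟩ - 0.6015|01⟩ + 0.4126|10⟩ - 0.6164i|11⟩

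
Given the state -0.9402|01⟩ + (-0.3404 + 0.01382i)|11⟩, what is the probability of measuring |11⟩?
0.1161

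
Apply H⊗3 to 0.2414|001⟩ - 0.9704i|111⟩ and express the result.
(0.08535 - 0.3431i)|000⟩ + (-0.08535 + 0.3431i)|001⟩ + (0.08535 + 0.3431i)|010⟩ + (-0.08535 - 0.3431i)|011⟩ + (0.08535 + 0.3431i)|100⟩ + (-0.08535 - 0.3431i)|101⟩ + (0.08535 - 0.3431i)|110⟩ + (-0.08535 + 0.3431i)|111⟩

H⊗3 gives amp(|y⟩) = (1/2√2) Σ_x (−1)^(x·y) amp(|x⟩), where x·y is the number of positions in which both x and y have a 1.
|000⟩: (0.2414 - 0.9704i)/(2√2) = (0.08535 - 0.3431i)
|001⟩: (-0.2414 + 0.9704i)/(2√2) = (-0.08535 + 0.3431i)
|010⟩: (0.2414 + 0.9704i)/(2√2) = (0.08535 + 0.3431i)
|011⟩: (-0.2414 - 0.9704i)/(2√2) = (-0.08535 - 0.3431i)
|100⟩: (0.2414 + 0.9704i)/(2√2) = (0.08535 + 0.3431i)
|101⟩: (-0.2414 - 0.9704i)/(2√2) = (-0.08535 - 0.3431i)
|110⟩: (0.2414 - 0.9704i)/(2√2) = (0.08535 - 0.3431i)
|111⟩: (-0.2414 + 0.9704i)/(2√2) = (-0.08535 + 0.3431i)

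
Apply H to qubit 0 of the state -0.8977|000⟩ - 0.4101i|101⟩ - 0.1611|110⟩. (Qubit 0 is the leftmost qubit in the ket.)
-0.6348|000⟩ - 0.29i|001⟩ - 0.1139|010⟩ - 0.6348|100⟩ + 0.29i|101⟩ + 0.1139|110⟩

H on qubit 0 mixes each pair of kets that differ only in qubit 0: amplitudes (a, b) of (|…0…⟩, |…1…⟩) become ((a + b)/√2, (a − b)/√2). Kets absent from the input have amplitude 0.
(|000⟩, |100⟩): (a, b) = (-0.8977, 0) → (-0.6348, -0.6348)
(|001⟩, |101⟩): (a, b) = (0, -0.4101i) → (-0.29i, 0.29i)
(|010⟩, |110⟩): (a, b) = (0, -0.1611) → (-0.1139, 0.1139)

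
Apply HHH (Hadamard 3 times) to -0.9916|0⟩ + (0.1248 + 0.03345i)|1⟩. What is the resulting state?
(-0.6129 + 0.02365i)|0⟩ + (-0.7894 - 0.02365i)|1⟩

H² = I, so H^3 = H: a single Hadamard. With (a, b) = (-0.9916, (0.1248 + 0.03345i)), H gives ((a + b)/√2, (a − b)/√2) = ((-0.6129 + 0.02365i), (-0.7894 - 0.02365i)).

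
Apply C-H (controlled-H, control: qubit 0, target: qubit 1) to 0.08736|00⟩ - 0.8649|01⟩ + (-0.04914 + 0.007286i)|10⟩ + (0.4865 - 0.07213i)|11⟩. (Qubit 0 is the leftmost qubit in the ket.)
0.08736|00⟩ - 0.8649|01⟩ + (0.3093 - 0.04585i)|10⟩ + (-0.3788 + 0.05616i)|11⟩

C-H leaves the control-|0⟩ kets |00⟩, |01⟩ unchanged and applies H to qubit 1 on the control-|1⟩ pair (|10⟩, |11⟩).
H = [[1/√2, 1/√2], [1/√2, -1/√2]].
With a = amp(|10⟩) = (-0.04914 + 0.007286i) and b = amp(|11⟩) = (0.4865 - 0.07213i):
new amp(|10⟩) = (1/√2)·a + (1/√2)·b = (0.3093 - 0.04585i)
new amp(|11⟩) = (1/√2)·a + (-1/√2)·b = (-0.3788 + 0.05616i)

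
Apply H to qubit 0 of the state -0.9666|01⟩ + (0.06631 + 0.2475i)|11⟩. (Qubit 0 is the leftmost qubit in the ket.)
(-0.6366 + 0.175i)|01⟩ + (-0.7304 - 0.175i)|11⟩

H on qubit 0 mixes each pair of kets that differ only in qubit 0: amplitudes (a, b) of (|…0…⟩, |…1…⟩) become ((a + b)/√2, (a − b)/√2). Kets absent from the input have amplitude 0.
(|01⟩, |11⟩): (a, b) = (-0.9666, (0.06631 + 0.2475i)) → ((-0.6366 + 0.175i), (-0.7304 - 0.175i))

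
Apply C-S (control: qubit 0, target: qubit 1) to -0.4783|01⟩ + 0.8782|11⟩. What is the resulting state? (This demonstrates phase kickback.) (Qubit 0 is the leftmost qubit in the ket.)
-0.4783|01⟩ + 0.8782i|11⟩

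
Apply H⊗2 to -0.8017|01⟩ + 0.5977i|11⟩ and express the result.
(-0.4009 + 0.2989i)|00⟩ + (0.4009 - 0.2989i)|01⟩ + (-0.4009 - 0.2989i)|10⟩ + (0.4009 + 0.2989i)|11⟩

H⊗2 gives amp(|y⟩) = (1/2) Σ_x (−1)^(x·y) amp(|x⟩), where x·y is the number of positions in which both x and y have a 1.
|00⟩: (-0.8017 + 0.5977i)/2 = (-0.4009 + 0.2989i)
|01⟩: (0.8017 - 0.5977i)/2 = (0.4009 - 0.2989i)
|10⟩: (-0.8017 - 0.5977i)/2 = (-0.4009 - 0.2989i)
|11⟩: (0.8017 + 0.5977i)/2 = (0.4009 + 0.2989i)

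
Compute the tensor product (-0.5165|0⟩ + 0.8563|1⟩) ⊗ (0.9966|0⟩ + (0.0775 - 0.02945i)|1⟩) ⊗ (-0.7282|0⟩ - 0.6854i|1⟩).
0.3748|000⟩ + 0.3528i|001⟩ + (0.02915 - 0.01108i)|010⟩ + (0.01043 + 0.02744i)|011⟩ - 0.6214|100⟩ - 0.5849i|101⟩ + (-0.04833 + 0.01836i)|110⟩ + (-0.01728 - 0.04549i)|111⟩

amp(|b₁b₂…⟩) = product of the factor amplitudes for bits b₁, b₂, …; only kets whose every factor amplitude is nonzero survive.
|000⟩: (-0.5165)(0.9966)(-0.7282) = 0.3748
|001⟩: (-0.5165)(0.9966)(-0.6854i) = 0.3528i
|010⟩: (-0.5165)(0.0775 - 0.02945i)(-0.7282) = (0.02915 - 0.01108i)
|011⟩: (-0.5165)(0.0775 - 0.02945i)(-0.6854i) = (0.01043 + 0.02744i)
|100⟩: (0.8563)(0.9966)(-0.7282) = -0.6214
|101⟩: (0.8563)(0.9966)(-0.6854i) = -0.5849i
|110⟩: (0.8563)(0.0775 - 0.02945i)(-0.7282) = (-0.04833 + 0.01836i)
|111⟩: (0.8563)(0.0775 - 0.02945i)(-0.6854i) = (-0.01728 - 0.04549i)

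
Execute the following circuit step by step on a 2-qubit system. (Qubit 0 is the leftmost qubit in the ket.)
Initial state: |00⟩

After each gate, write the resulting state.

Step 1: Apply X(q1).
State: |01⟩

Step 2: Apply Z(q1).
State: -|01⟩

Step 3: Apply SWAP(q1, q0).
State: -|10⟩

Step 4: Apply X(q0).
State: -|00⟩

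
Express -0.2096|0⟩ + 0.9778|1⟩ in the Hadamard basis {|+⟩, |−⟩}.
0.5432|+⟩ - 0.8396|−⟩

With |ψ⟩ = α|0⟩ + β|1⟩, the Hadamard-basis coefficients are ⟨+|ψ⟩ = (α + β)/√2 and ⟨−|ψ⟩ = (α − β)/√2.
Here α = -0.2096, β = 0.9778: (α + β)/√2 = 0.5432, (α − β)/√2 = -0.8396.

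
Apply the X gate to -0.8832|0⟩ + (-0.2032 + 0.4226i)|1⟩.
(-0.2032 + 0.4226i)|0⟩ - 0.8832|1⟩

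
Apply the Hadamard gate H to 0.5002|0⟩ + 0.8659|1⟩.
0.966|0⟩ - 0.2586|1⟩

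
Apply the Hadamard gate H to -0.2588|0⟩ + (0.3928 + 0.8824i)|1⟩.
(0.09475 + 0.624i)|0⟩ + (-0.4608 - 0.624i)|1⟩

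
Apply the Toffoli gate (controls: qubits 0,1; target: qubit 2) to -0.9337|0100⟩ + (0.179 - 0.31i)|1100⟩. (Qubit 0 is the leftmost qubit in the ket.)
-0.9337|0100⟩ + (0.179 - 0.31i)|1110⟩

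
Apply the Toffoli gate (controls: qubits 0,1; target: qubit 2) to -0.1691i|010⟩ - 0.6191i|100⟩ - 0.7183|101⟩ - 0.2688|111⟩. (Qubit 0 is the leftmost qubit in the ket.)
-0.1691i|010⟩ - 0.6191i|100⟩ - 0.7183|101⟩ - 0.2688|110⟩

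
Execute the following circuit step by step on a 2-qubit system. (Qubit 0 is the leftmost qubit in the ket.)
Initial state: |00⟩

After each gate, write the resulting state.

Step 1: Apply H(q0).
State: 1/√2|00⟩ + 1/√2|10⟩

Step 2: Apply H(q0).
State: |00⟩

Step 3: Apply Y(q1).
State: i|01⟩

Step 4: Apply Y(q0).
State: -|11⟩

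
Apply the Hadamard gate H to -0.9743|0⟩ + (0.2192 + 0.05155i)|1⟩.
(-0.5339 + 0.03645i)|0⟩ + (-0.8439 - 0.03645i)|1⟩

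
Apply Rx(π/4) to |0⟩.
0.9239|0⟩ - 0.3827i|1⟩

Rx(π/4) = [[cos(θ/2), −i·sin(θ/2)], [−i·sin(θ/2), cos(θ/2)]]; θ = π/4, cos(θ/2) ≈ 0.92388, sin(θ/2) ≈ 0.382683.
With a = amp(|0⟩) = 1 and b = amp(|1⟩) = 0:
new amp(|0⟩) = (0.92388)·a + (-0.382683i)·b = 0.9239
new amp(|1⟩) = (-0.382683i)·a + (0.92388)·b = -0.3827i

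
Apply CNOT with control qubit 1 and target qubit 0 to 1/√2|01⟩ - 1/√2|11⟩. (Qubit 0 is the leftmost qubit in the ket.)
-1/√2|01⟩ + 1/√2|11⟩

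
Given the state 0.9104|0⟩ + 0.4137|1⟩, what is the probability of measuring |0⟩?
0.8288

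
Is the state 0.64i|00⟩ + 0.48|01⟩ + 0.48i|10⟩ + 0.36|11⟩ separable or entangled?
Separable

Writing the state as a|00⟩ + b|01⟩ + c|10⟩ + d|11⟩, it is a product state iff ad − bc = 0.
Here (a, b, c, d) = (0.64i, 0.48, 0.48i, 0.36): ad − bc = (0.64i)(0.36) − (0.48)(0.48i) = 0, so the state is separable.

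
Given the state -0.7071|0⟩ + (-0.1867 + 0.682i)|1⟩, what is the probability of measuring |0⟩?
0.5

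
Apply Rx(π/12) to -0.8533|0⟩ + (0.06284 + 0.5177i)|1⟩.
(-0.7784 - 0.008202i)|0⟩ + (0.0623 + 0.6246i)|1⟩

Rx(π/12) = [[cos(θ/2), −i·sin(θ/2)], [−i·sin(θ/2), cos(θ/2)]]; θ = π/12, cos(θ/2) ≈ 0.991445, sin(θ/2) ≈ 0.130526.
With a = amp(|0⟩) = -0.8533 and b = amp(|1⟩) = (0.06284 + 0.5177i):
new amp(|0⟩) = (0.991445)·a + (-0.130526i)·b = (-0.7784 - 0.008202i)
new amp(|1⟩) = (-0.130526i)·a + (0.991445)·b = (0.0623 + 0.6246i)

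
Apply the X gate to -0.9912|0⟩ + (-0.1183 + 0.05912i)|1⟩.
(-0.1183 + 0.05912i)|0⟩ - 0.9912|1⟩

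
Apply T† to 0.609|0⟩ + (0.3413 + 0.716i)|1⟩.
0.609|0⟩ + (0.7476 + 0.265i)|1⟩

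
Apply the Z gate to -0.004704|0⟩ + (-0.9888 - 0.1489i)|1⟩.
-0.004704|0⟩ + (0.9888 + 0.1489i)|1⟩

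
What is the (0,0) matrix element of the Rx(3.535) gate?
-0.1954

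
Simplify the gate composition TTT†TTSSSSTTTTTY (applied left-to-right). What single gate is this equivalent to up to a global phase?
Y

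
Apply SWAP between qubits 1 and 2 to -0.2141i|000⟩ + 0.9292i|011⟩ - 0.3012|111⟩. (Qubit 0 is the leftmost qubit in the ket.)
-0.2141i|000⟩ + 0.9292i|011⟩ - 0.3012|111⟩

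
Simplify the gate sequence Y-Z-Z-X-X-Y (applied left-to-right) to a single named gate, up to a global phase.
I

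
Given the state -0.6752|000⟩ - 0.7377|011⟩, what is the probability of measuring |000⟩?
0.4559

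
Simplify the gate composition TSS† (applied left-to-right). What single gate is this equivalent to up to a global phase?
T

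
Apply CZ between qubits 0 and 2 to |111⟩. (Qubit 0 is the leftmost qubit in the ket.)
-|111⟩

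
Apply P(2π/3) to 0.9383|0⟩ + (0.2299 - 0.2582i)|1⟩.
0.9383|0⟩ + (0.1087 + 0.3282i)|1⟩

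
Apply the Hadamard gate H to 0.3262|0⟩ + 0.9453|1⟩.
0.8991|0⟩ - 0.4378|1⟩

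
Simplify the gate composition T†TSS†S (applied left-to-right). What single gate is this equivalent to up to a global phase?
S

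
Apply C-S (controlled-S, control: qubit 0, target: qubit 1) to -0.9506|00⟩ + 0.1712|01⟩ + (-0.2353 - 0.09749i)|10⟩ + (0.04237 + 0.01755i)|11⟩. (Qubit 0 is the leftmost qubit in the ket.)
-0.9506|00⟩ + 0.1712|01⟩ + (-0.2353 - 0.09749i)|10⟩ + (-0.01755 + 0.04237i)|11⟩

C-S leaves the control-|0⟩ kets |00⟩, |01⟩ unchanged and applies S to qubit 1 on the control-|1⟩ pair (|10⟩, |11⟩).
S = [[1, 0], [0, i]].
With a = amp(|10⟩) = (-0.2353 - 0.09749i) and b = amp(|11⟩) = (0.04237 + 0.01755i):
new amp(|10⟩) = (1)·a = (-0.2353 - 0.09749i)
new amp(|11⟩) = (i)·b = (-0.01755 + 0.04237i)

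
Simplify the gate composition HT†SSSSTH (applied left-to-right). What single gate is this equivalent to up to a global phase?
I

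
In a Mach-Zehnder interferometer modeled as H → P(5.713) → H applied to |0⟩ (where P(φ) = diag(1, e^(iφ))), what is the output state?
(0.9209 - 0.2699i)|0⟩ + (0.0791 + 0.2699i)|1⟩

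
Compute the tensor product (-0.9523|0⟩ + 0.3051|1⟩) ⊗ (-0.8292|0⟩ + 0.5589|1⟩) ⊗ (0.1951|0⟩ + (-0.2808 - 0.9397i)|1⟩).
0.1541|000⟩ + (-0.2217 - 0.742i)|001⟩ - 0.1038|010⟩ + (0.1495 + 0.5001i)|011⟩ - 0.04936|100⟩ + (0.07104 + 0.2377i)|101⟩ + 0.03327|110⟩ + (-0.04788 - 0.1602i)|111⟩

amp(|b₁b₂…⟩) = product of the factor amplitudes for bits b₁, b₂, …; only kets whose every factor amplitude is nonzero survive.
|000⟩: (-0.9523)(-0.8292)(0.1951) = 0.1541
|001⟩: (-0.9523)(-0.8292)(-0.2808 - 0.9397i) = (-0.2217 - 0.742i)
|010⟩: (-0.9523)(0.5589)(0.1951) = -0.1038
|011⟩: (-0.9523)(0.5589)(-0.2808 - 0.9397i) = (0.1495 + 0.5001i)
|100⟩: (0.3051)(-0.8292)(0.1951) = -0.04936
|101⟩: (0.3051)(-0.8292)(-0.2808 - 0.9397i) = (0.07104 + 0.2377i)
|110⟩: (0.3051)(0.5589)(0.1951) = 0.03327
|111⟩: (0.3051)(0.5589)(-0.2808 - 0.9397i) = (-0.04788 - 0.1602i)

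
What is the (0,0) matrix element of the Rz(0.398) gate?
(0.9803 - 0.1977i)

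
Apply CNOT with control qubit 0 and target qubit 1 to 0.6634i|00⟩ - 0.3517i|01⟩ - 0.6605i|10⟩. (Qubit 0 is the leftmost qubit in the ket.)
0.6634i|00⟩ - 0.3517i|01⟩ - 0.6605i|11⟩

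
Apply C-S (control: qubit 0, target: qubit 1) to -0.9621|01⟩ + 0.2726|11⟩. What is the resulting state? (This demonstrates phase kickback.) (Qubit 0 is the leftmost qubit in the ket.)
-0.9621|01⟩ + 0.2726i|11⟩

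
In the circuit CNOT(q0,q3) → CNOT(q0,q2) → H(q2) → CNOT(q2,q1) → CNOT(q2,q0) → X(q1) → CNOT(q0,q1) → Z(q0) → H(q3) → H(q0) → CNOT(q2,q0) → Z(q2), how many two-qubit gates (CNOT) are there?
6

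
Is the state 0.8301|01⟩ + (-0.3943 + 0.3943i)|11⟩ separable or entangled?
Separable

Writing the state as a|00⟩ + b|01⟩ + c|10⟩ + d|11⟩, it is a product state iff ad − bc = 0.
Here (a, b, c, d) = (0, 0.8301, 0, (-0.3943 + 0.3943i)): ad − bc = (0)(-0.3943 + 0.3943i) − (0.8301)(0) = 0, so the state is separable.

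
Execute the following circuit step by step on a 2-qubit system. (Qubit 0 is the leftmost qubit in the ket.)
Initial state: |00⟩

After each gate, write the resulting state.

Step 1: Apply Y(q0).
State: i|10⟩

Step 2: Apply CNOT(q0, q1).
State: i|11⟩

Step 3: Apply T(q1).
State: (-1/√2 + (1/√2)i)|11⟩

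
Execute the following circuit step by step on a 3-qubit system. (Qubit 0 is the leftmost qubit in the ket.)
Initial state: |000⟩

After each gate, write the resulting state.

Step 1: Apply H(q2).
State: 1/√2|000⟩ + 1/√2|001⟩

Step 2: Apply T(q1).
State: 1/√2|000⟩ + 1/√2|001⟩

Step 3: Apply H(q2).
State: |000⟩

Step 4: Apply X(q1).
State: |010⟩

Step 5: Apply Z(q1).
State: -|010⟩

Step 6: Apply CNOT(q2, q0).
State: -|010⟩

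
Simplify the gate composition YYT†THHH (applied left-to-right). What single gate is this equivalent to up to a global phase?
H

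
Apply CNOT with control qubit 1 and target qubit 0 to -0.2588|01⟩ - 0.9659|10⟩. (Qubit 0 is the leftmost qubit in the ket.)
-0.9659|10⟩ - 0.2588|11⟩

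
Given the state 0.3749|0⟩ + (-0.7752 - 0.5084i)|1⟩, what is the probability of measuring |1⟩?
0.8594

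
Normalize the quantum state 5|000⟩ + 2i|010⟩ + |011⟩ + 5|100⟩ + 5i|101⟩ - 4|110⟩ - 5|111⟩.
0.4545|000⟩ + 0.1818i|010⟩ + 0.09091|011⟩ + 0.4545|100⟩ + 0.4545i|101⟩ - 0.3636|110⟩ - 0.4545|111⟩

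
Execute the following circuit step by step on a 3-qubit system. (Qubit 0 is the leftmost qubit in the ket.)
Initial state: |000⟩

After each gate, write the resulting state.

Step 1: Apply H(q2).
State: 1/√2|000⟩ + 1/√2|001⟩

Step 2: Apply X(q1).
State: 1/√2|010⟩ + 1/√2|011⟩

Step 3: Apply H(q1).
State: 1/2|000⟩ + 1/2|001⟩ - 1/2|010⟩ - 1/2|011⟩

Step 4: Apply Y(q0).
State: (1/2)i|100⟩ + (1/2)i|101⟩ - (1/2)i|110⟩ - (1/2)i|111⟩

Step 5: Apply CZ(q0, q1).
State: (1/2)i|100⟩ + (1/2)i|101⟩ + (1/2)i|110⟩ + (1/2)i|111⟩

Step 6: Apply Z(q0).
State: -(1/2)i|100⟩ - (1/2)i|101⟩ - (1/2)i|110⟩ - (1/2)i|111⟩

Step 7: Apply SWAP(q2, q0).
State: -(1/2)i|001⟩ - (1/2)i|011⟩ - (1/2)i|101⟩ - (1/2)i|111⟩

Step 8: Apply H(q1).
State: -(1/√2)i|001⟩ - (1/√2)i|101⟩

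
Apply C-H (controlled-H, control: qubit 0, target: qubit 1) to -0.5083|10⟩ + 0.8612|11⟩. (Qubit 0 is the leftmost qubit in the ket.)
0.2495|10⟩ - 0.9684|11⟩

C-H leaves the control-|0⟩ kets |00⟩, |01⟩ unchanged and applies H to qubit 1 on the control-|1⟩ pair (|10⟩, |11⟩).
H = [[1/√2, 1/√2], [1/√2, -1/√2]].
With a = amp(|10⟩) = -0.5083 and b = amp(|11⟩) = 0.8612:
new amp(|10⟩) = (1/√2)·a + (1/√2)·b = 0.2495
new amp(|11⟩) = (1/√2)·a + (-1/√2)·b = -0.9684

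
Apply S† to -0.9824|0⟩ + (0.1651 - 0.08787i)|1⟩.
-0.9824|0⟩ + (-0.08787 - 0.1651i)|1⟩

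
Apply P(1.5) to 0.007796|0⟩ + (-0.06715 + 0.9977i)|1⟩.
0.007796|0⟩ + (-1 + 0.003593i)|1⟩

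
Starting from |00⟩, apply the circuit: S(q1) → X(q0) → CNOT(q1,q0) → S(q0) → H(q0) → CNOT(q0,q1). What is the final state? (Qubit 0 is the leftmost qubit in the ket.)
(1/√2)i|00⟩ - (1/√2)i|11⟩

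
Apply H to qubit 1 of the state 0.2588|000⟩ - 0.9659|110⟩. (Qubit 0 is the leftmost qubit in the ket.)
0.183|000⟩ + 0.183|010⟩ - 0.683|100⟩ + 0.683|110⟩

H on qubit 1 mixes each pair of kets that differ only in qubit 1: amplitudes (a, b) of (|…0…⟩, |…1…⟩) become ((a + b)/√2, (a − b)/√2). Kets absent from the input have amplitude 0.
(|000⟩, |010⟩): (a, b) = (0.2588, 0) → (0.183, 0.183)
(|100⟩, |110⟩): (a, b) = (0, -0.9659) → (-0.683, 0.683)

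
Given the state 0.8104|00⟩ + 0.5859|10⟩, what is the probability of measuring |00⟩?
0.6567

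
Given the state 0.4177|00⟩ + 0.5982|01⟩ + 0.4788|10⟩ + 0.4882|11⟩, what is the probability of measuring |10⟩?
0.2292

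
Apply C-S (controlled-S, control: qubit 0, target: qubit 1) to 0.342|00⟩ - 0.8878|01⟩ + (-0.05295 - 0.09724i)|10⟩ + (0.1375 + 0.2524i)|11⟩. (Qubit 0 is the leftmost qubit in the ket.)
0.342|00⟩ - 0.8878|01⟩ + (-0.05295 - 0.09724i)|10⟩ + (-0.2524 + 0.1375i)|11⟩

C-S leaves the control-|0⟩ kets |00⟩, |01⟩ unchanged and applies S to qubit 1 on the control-|1⟩ pair (|10⟩, |11⟩).
S = [[1, 0], [0, i]].
With a = amp(|10⟩) = (-0.05295 - 0.09724i) and b = amp(|11⟩) = (0.1375 + 0.2524i):
new amp(|10⟩) = (1)·a = (-0.05295 - 0.09724i)
new amp(|11⟩) = (i)·b = (-0.2524 + 0.1375i)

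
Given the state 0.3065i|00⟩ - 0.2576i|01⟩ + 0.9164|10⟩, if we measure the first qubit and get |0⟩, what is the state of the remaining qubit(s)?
0.7655i|0⟩ - 0.6434i|1⟩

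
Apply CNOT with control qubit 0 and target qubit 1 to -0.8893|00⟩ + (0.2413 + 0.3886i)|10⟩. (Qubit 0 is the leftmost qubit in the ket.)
-0.8893|00⟩ + (0.2413 + 0.3886i)|11⟩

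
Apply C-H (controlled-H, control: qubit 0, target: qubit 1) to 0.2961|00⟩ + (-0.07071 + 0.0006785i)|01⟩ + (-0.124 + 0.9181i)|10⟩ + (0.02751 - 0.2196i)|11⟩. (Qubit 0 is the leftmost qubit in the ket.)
0.2961|00⟩ + (-0.07071 + 0.0006785i)|01⟩ + (-0.06823 + 0.4939i)|10⟩ + (-0.1071 + 0.8045i)|11⟩

C-H leaves the control-|0⟩ kets |00⟩, |01⟩ unchanged and applies H to qubit 1 on the control-|1⟩ pair (|10⟩, |11⟩).
H = [[1/√2, 1/√2], [1/√2, -1/√2]].
With a = amp(|10⟩) = (-0.124 + 0.9181i) and b = amp(|11⟩) = (0.02751 - 0.2196i):
new amp(|10⟩) = (1/√2)·a + (1/√2)·b = (-0.06823 + 0.4939i)
new amp(|11⟩) = (1/√2)·a + (-1/√2)·b = (-0.1071 + 0.8045i)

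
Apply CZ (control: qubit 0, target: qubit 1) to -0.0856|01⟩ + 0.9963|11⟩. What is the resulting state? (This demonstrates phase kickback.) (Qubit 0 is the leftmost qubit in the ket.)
-0.0856|01⟩ - 0.9963|11⟩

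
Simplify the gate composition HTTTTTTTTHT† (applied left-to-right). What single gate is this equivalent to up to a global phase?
T†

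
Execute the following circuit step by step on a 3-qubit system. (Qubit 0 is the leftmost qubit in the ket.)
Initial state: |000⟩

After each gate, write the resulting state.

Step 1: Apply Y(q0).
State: i|100⟩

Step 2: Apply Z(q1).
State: i|100⟩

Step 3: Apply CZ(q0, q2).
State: i|100⟩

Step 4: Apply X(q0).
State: i|000⟩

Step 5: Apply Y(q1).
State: -|010⟩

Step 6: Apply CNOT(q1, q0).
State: -|110⟩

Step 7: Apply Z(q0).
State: |110⟩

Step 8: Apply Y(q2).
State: i|111⟩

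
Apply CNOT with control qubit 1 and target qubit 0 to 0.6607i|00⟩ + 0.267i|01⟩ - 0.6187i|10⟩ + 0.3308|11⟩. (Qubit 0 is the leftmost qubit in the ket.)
0.6607i|00⟩ + 0.3308|01⟩ - 0.6187i|10⟩ + 0.267i|11⟩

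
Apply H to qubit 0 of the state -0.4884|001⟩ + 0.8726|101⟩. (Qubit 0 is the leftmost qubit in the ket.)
0.2717|001⟩ - 0.9624|101⟩

H on qubit 0 mixes each pair of kets that differ only in qubit 0: amplitudes (a, b) of (|…0…⟩, |…1…⟩) become ((a + b)/√2, (a − b)/√2). Kets absent from the input have amplitude 0.
(|001⟩, |101⟩): (a, b) = (-0.4884, 0.8726) → (0.2717, -0.9624)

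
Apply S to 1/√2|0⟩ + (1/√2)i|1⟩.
1/√2|0⟩ - 1/√2|1⟩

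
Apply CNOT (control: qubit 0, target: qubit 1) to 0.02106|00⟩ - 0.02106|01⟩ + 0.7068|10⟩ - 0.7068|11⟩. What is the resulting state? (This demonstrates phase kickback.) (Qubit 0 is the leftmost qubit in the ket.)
0.02106|00⟩ - 0.02106|01⟩ - 0.7068|10⟩ + 0.7068|11⟩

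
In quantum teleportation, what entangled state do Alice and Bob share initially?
Bell state |Φ+⟩ = (|00⟩ + |11⟩)/√2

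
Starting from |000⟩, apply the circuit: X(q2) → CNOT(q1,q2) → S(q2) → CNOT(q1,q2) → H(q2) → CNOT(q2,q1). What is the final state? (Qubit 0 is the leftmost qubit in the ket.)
(1/√2)i|000⟩ - (1/√2)i|011⟩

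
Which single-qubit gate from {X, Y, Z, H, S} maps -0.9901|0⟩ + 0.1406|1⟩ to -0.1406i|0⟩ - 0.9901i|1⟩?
Y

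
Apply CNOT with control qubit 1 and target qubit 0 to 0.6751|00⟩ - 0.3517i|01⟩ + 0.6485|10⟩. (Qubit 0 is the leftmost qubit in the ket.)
0.6751|00⟩ + 0.6485|10⟩ - 0.3517i|11⟩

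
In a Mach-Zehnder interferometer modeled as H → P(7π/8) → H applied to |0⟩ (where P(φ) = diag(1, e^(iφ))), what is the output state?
(0.03806 + 0.1913i)|0⟩ + (0.9619 - 0.1913i)|1⟩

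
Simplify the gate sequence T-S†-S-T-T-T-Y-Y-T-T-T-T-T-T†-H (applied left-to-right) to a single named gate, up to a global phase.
H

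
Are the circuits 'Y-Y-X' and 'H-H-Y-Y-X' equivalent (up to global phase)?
Yes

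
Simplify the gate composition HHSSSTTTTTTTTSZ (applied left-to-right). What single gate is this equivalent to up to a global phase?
Z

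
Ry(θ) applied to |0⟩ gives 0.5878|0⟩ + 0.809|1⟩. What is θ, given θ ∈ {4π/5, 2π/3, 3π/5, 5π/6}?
3π/5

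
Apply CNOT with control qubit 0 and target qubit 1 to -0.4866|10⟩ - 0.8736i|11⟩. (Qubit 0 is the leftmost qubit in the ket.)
-0.8736i|10⟩ - 0.4866|11⟩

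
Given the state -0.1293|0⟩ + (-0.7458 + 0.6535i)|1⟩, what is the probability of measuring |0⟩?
0.01672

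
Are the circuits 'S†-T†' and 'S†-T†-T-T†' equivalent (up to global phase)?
Yes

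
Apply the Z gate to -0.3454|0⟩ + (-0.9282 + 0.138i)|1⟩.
-0.3454|0⟩ + (0.9282 - 0.138i)|1⟩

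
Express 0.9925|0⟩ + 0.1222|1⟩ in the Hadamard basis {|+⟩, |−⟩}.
0.7882|+⟩ + 0.6154|−⟩

With |ψ⟩ = α|0⟩ + β|1⟩, the Hadamard-basis coefficients are ⟨+|ψ⟩ = (α + β)/√2 and ⟨−|ψ⟩ = (α − β)/√2.
Here α = 0.9925, β = 0.1222: (α + β)/√2 = 0.7882, (α − β)/√2 = 0.6154.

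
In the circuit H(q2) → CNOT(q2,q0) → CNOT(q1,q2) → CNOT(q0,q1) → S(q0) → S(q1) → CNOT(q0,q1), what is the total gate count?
7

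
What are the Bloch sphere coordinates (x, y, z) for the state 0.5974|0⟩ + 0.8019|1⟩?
(0.9581, 0, -0.2862)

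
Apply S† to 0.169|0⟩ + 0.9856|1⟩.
0.169|0⟩ - 0.9856i|1⟩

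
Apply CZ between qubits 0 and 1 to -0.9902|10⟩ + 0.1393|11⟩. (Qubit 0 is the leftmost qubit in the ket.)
-0.9902|10⟩ - 0.1393|11⟩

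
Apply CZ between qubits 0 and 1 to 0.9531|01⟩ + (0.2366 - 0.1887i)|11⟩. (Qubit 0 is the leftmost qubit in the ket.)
0.9531|01⟩ + (-0.2366 + 0.1887i)|11⟩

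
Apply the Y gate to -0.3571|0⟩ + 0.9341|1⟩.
-0.9341i|0⟩ - 0.3571i|1⟩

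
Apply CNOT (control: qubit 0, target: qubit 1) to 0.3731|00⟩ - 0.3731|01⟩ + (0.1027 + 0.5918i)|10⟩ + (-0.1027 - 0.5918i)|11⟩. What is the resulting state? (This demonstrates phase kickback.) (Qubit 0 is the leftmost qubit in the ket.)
0.3731|00⟩ - 0.3731|01⟩ + (-0.1027 - 0.5918i)|10⟩ + (0.1027 + 0.5918i)|11⟩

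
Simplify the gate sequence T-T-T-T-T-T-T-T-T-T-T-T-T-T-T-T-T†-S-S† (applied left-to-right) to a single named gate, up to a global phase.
T†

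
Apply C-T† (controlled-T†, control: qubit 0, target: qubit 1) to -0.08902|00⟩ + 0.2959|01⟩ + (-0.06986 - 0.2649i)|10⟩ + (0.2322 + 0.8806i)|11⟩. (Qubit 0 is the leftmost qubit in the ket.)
-0.08902|00⟩ + 0.2959|01⟩ + (-0.06986 - 0.2649i)|10⟩ + (0.7869 + 0.4585i)|11⟩

C-T† leaves the control-|0⟩ kets |00⟩, |01⟩ unchanged and applies T† to qubit 1 on the control-|1⟩ pair (|10⟩, |11⟩).
T† = [[1, 0], [0, (1/√2 - (1/√2)i)]].
With a = amp(|10⟩) = (-0.06986 - 0.2649i) and b = amp(|11⟩) = (0.2322 + 0.8806i):
new amp(|10⟩) = (1)·a = (-0.06986 - 0.2649i)
new amp(|11⟩) = (1/√2 - (1/√2)i)·b = (0.7869 + 0.4585i)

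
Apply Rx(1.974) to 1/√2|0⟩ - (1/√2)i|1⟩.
-0.2002|0⟩ - 0.9797i|1⟩

Rx(1.974) = [[cos(θ/2), −i·sin(θ/2)], [−i·sin(θ/2), cos(θ/2)]]; θ = 1.974, cos(θ/2) ≈ 0.551195, sin(θ/2) ≈ 0.834376.
With a = amp(|0⟩) = 1/√2 and b = amp(|1⟩) = -(1/√2)i:
new amp(|0⟩) = (0.551195)·a + (-0.834376i)·b = -0.2002
new amp(|1⟩) = (-0.834376i)·a + (0.551195)·b = -0.9797i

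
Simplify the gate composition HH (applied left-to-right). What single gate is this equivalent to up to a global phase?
I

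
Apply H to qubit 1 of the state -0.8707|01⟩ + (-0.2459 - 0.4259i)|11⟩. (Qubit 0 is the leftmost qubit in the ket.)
-0.6157|00⟩ + 0.6157|01⟩ + (-0.1739 - 0.3012i)|10⟩ + (0.1739 + 0.3012i)|11⟩

H on qubit 1 mixes each pair of kets that differ only in qubit 1: amplitudes (a, b) of (|…0…⟩, |…1…⟩) become ((a + b)/√2, (a − b)/√2). Kets absent from the input have amplitude 0.
(|00⟩, |01⟩): (a, b) = (0, -0.8707) → (-0.6157, 0.6157)
(|10⟩, |11⟩): (a, b) = (0, (-0.2459 - 0.4259i)) → ((-0.1739 - 0.3012i), (0.1739 + 0.3012i))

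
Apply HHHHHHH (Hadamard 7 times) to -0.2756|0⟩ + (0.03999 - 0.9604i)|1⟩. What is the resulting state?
(-0.1666 - 0.6791i)|0⟩ + (-0.2232 + 0.6791i)|1⟩

H² = I, so H^7 = H: a single Hadamard. With (a, b) = (-0.2756, (0.03999 - 0.9604i)), H gives ((a + b)/√2, (a − b)/√2) = ((-0.1666 - 0.6791i), (-0.2232 + 0.6791i)).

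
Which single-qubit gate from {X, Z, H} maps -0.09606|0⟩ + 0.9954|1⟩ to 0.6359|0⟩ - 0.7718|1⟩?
H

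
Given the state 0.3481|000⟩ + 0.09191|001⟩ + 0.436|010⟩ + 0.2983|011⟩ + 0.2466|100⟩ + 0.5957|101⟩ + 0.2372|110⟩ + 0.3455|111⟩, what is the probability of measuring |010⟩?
0.1901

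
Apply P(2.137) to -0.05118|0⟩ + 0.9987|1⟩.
-0.05118|0⟩ + (-0.5357 + 0.8428i)|1⟩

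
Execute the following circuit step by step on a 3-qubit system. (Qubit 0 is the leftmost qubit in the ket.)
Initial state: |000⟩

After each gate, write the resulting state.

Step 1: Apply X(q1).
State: |010⟩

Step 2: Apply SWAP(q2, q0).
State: |010⟩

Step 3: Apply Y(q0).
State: i|110⟩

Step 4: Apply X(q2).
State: i|111⟩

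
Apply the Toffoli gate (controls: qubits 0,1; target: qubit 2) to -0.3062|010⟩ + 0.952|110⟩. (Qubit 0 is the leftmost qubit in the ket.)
-0.3062|010⟩ + 0.952|111⟩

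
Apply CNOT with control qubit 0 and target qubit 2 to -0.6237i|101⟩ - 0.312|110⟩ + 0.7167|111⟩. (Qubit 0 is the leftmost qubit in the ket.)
-0.6237i|100⟩ + 0.7167|110⟩ - 0.312|111⟩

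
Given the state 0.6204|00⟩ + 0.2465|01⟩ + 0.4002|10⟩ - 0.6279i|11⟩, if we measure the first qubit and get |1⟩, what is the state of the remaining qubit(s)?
0.5375|0⟩ - 0.8433i|1⟩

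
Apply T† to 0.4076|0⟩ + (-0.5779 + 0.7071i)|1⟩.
0.4076|0⟩ + (0.09136 + 0.9086i)|1⟩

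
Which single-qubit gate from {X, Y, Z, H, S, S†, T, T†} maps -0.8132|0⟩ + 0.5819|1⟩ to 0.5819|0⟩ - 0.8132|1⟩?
X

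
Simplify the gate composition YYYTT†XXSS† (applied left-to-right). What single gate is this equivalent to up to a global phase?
Y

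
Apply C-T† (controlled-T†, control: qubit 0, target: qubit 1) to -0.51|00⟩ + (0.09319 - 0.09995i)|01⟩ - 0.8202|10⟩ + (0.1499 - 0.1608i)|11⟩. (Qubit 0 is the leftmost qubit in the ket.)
-0.51|00⟩ + (0.09319 - 0.09995i)|01⟩ - 0.8202|10⟩ + (-0.007707 - 0.2197i)|11⟩

C-T† leaves the control-|0⟩ kets |00⟩, |01⟩ unchanged and applies T† to qubit 1 on the control-|1⟩ pair (|10⟩, |11⟩).
T† = [[1, 0], [0, (1/√2 - (1/√2)i)]].
With a = amp(|10⟩) = -0.8202 and b = amp(|11⟩) = (0.1499 - 0.1608i):
new amp(|10⟩) = (1)·a = -0.8202
new amp(|11⟩) = (1/√2 - (1/√2)i)·b = (-0.007707 - 0.2197i)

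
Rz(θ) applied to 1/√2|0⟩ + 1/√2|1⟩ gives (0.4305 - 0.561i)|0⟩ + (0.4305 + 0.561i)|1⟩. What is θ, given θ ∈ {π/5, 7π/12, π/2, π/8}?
7π/12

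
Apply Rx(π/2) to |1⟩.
-(1/√2)i|0⟩ + 1/√2|1⟩

Rx(π/2) = [[cos(θ/2), −i·sin(θ/2)], [−i·sin(θ/2), cos(θ/2)]]; θ = π/2, cos(θ/2) ≈ 0.707107, sin(θ/2) ≈ 0.707107.
With a = amp(|0⟩) = 0 and b = amp(|1⟩) = 1:
new amp(|0⟩) = (0.707107)·a + (-0.707107i)·b = -(1/√2)i
new amp(|1⟩) = (-0.707107i)·a + (0.707107)·b = 1/√2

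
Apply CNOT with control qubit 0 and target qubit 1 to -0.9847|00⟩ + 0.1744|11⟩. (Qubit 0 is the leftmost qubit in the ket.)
-0.9847|00⟩ + 0.1744|10⟩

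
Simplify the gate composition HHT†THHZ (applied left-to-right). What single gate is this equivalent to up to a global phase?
Z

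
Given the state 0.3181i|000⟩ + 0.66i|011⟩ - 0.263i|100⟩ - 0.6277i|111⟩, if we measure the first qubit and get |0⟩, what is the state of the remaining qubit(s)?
0.4342i|00⟩ + 0.9008i|11⟩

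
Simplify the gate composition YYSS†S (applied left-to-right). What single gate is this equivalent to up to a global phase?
S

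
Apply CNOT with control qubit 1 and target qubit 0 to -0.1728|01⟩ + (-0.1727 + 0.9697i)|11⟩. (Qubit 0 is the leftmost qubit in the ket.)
(-0.1727 + 0.9697i)|01⟩ - 0.1728|11⟩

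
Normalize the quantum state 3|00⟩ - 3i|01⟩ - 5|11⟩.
0.4575|00⟩ - 0.4575i|01⟩ - 0.7625|11⟩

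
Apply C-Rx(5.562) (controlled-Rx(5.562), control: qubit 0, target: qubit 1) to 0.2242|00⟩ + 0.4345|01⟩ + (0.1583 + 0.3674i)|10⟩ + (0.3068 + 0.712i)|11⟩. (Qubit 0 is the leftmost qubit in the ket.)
0.2242|00⟩ + 0.4345|01⟩ + (0.1031 - 0.452i)|10⟩ + (-0.1574 - 0.7221i)|11⟩

C-Rx(5.562) leaves the control-|0⟩ kets |00⟩, |01⟩ unchanged and applies Rx(5.562) to qubit 1 on the control-|1⟩ pair (|10⟩, |11⟩).
Rx(5.562) = [[cos(θ/2), −i·sin(θ/2)], [−i·sin(θ/2), cos(θ/2)]]; θ = 5.562, cos(θ/2) ≈ -0.935688, sin(θ/2) ≈ 0.352829.
With a = amp(|10⟩) = (0.1583 + 0.3674i) and b = amp(|11⟩) = (0.3068 + 0.712i):
new amp(|10⟩) = (-0.935688)·a + (-0.352829i)·b = (0.1031 - 0.452i)
new amp(|11⟩) = (-0.352829i)·a + (-0.935688)·b = (-0.1574 - 0.7221i)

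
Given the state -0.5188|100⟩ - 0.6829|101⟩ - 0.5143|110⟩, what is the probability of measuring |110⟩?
0.2645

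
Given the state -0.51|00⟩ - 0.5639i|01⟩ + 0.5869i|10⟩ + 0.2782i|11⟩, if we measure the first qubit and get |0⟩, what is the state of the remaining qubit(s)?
-0.6708|0⟩ - 0.7417i|1⟩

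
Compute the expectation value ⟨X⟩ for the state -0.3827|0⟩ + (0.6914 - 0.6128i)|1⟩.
-0.5292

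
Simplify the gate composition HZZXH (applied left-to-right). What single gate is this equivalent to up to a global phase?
Z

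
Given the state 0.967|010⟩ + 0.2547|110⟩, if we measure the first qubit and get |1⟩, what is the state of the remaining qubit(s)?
|10⟩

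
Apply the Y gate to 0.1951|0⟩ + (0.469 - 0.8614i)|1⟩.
(-0.8614 - 0.469i)|0⟩ + 0.1951i|1⟩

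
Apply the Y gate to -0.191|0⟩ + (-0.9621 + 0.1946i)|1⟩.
(0.1946 + 0.9621i)|0⟩ - 0.191i|1⟩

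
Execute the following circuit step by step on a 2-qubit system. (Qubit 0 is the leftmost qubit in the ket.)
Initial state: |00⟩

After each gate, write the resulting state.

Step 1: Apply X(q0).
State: |10⟩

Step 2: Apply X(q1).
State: |11⟩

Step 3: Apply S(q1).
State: i|11⟩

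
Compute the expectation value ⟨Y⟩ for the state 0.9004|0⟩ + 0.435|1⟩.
0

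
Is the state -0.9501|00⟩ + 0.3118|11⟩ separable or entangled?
Entangled

Writing the state as a|00⟩ + b|01⟩ + c|10⟩ + d|11⟩, it is a product state iff ad − bc = 0.
Here (a, b, c, d) = (-0.9501, 0, 0, 0.3118): ad − bc = (-0.9501)(0.3118) − (0)(0) = -0.2962 ≠ 0, so the state is entangled.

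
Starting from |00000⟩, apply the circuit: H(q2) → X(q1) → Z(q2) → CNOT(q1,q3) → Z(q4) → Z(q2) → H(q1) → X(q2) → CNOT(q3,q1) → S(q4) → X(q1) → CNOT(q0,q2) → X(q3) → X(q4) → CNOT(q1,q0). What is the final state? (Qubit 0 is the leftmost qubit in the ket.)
1/2|00001⟩ + 1/2|00101⟩ - 1/2|11001⟩ - 1/2|11101⟩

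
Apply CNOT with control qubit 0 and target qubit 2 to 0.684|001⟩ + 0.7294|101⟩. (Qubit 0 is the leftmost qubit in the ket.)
0.684|001⟩ + 0.7294|100⟩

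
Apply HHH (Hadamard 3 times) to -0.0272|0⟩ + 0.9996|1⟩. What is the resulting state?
0.6876|0⟩ - 0.7261|1⟩

H² = I, so H^3 = H: a single Hadamard. With (a, b) = (-0.0272, 0.9996), H gives ((a + b)/√2, (a − b)/√2) = (0.6876, -0.7261).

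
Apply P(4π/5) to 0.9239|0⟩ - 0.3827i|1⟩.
0.9239|0⟩ + (0.2249 + 0.3096i)|1⟩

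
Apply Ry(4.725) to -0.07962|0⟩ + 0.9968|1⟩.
-0.6437|0⟩ - 0.7652|1⟩

Ry(4.725) = [[cos(θ/2), −sin(θ/2)], [sin(θ/2), cos(θ/2)]]; θ = 4.725, cos(θ/2) ≈ -0.711551, sin(θ/2) ≈ 0.702634.
With a = amp(|0⟩) = -0.07962 and b = amp(|1⟩) = 0.9968:
new amp(|0⟩) = (-0.711551)·a + (-0.702634)·b = -0.6437
new amp(|1⟩) = (0.702634)·a + (-0.711551)·b = -0.7652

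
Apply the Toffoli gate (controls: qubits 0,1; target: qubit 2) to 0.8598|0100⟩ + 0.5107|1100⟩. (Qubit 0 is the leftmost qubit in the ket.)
0.8598|0100⟩ + 0.5107|1110⟩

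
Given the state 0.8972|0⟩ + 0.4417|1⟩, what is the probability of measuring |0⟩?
0.805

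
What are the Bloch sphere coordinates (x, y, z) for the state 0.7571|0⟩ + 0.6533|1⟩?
(0.9892, 0, 0.1464)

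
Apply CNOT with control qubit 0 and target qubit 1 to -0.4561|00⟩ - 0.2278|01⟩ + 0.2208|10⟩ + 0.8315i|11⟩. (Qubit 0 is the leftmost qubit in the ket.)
-0.4561|00⟩ - 0.2278|01⟩ + 0.8315i|10⟩ + 0.2208|11⟩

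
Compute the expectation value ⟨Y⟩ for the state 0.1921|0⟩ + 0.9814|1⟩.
0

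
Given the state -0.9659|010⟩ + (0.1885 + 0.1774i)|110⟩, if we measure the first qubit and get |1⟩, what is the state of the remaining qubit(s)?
(0.7282 + 0.6853i)|10⟩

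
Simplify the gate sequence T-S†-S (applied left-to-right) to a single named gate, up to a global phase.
T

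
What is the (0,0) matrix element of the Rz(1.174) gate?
(0.8326 - 0.5539i)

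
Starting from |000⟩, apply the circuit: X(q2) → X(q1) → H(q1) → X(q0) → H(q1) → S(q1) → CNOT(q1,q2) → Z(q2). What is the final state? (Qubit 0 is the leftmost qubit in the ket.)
i|110⟩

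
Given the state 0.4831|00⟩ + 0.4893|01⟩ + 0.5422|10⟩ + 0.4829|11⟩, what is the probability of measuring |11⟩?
0.2332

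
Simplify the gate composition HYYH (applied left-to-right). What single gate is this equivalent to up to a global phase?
I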